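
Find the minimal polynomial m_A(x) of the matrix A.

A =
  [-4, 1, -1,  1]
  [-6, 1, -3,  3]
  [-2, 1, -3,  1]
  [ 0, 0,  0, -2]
x^2 + 4*x + 4

The characteristic polynomial is χ_A(x) = (x + 2)^4, so the eigenvalues are known. The minimal polynomial is
  m_A(x) = Π_λ (x − λ)^{k_λ}
where k_λ is the size of the *largest* Jordan block for λ (equivalently, the smallest k with (A − λI)^k v = 0 for every generalised eigenvector v of λ).

  λ = -2: largest Jordan block has size 2, contributing (x + 2)^2

So m_A(x) = (x + 2)^2 = x^2 + 4*x + 4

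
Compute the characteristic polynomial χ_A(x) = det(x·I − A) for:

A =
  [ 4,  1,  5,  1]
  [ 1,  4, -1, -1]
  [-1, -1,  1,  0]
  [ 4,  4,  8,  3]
x^4 - 12*x^3 + 54*x^2 - 108*x + 81

Expanding det(x·I − A) (e.g. by cofactor expansion or by noting that A is similar to its Jordan form J, which has the same characteristic polynomial as A) gives
  χ_A(x) = x^4 - 12*x^3 + 54*x^2 - 108*x + 81
which factors as (x - 3)^4. The eigenvalues (with algebraic multiplicities) are λ = 3 with multiplicity 4.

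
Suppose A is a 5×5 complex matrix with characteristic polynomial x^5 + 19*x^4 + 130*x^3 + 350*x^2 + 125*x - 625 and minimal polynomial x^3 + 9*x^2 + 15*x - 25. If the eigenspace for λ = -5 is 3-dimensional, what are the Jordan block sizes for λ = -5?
Block sizes for λ = -5: [2, 1, 1]

Step 1 — from the characteristic polynomial, algebraic multiplicity of λ = -5 is 4. From dim ker(A − (-5)·I) = 3, there are exactly 3 Jordan blocks for λ = -5.
Step 2 — from the minimal polynomial, the factor (x + 5)^2 tells us the largest block for λ = -5 has size 2.
Step 3 — with total size 4, 3 blocks, and largest block 2, the block sizes (in nonincreasing order) are [2, 1, 1].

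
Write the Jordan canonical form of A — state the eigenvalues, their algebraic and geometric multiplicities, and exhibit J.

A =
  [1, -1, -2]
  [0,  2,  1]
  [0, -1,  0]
J_3(1)

The characteristic polynomial is
  det(x·I − A) = x^3 - 3*x^2 + 3*x - 1 = (x - 1)^3

Eigenvalues and multiplicities (the geometric multiplicity of λ is n − rank(A − λI), which equals the number of Jordan blocks for λ):
  λ = 1: algebraic multiplicity = 3, geometric multiplicity = 1

Determining the block sizes for each eigenvalue:
  λ = 1: one block (gm = 1), so the single block has size am = 3 → block sizes [3]

Assembling the blocks gives a Jordan form
J =
  [1, 1, 0]
  [0, 1, 1]
  [0, 0, 1]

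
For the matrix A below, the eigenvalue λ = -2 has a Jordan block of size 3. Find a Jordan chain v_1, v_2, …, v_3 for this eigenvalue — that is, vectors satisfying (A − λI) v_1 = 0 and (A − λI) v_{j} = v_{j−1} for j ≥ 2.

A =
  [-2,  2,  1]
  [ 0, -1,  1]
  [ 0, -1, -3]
A Jordan chain for λ = -2 of length 3:
v_1 = (1, 0, 0)ᵀ
v_2 = (2, 1, -1)ᵀ
v_3 = (0, 1, 0)ᵀ

Let N = A − (-2)·I. We want v_3 with N^3 v_3 = 0 but N^2 v_3 ≠ 0; then v_{j-1} := N · v_j for j = 3, …, 2.

Pick v_3 = (0, 1, 0)ᵀ.
Then v_2 = N · v_3 = (2, 1, -1)ᵀ.
Then v_1 = N · v_2 = (1, 0, 0)ᵀ.

Sanity check: (A − (-2)·I) v_1 = (0, 0, 0)ᵀ = 0. ✓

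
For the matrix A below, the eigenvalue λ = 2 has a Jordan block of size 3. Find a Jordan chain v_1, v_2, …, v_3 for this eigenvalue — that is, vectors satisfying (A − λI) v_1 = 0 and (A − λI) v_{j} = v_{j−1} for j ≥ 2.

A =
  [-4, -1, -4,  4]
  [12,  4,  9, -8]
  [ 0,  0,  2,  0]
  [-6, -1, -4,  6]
A Jordan chain for λ = 2 of length 3:
v_1 = (-1, 2, 0, -1)ᵀ
v_2 = (-4, 9, 0, -4)ᵀ
v_3 = (0, 0, 1, 0)ᵀ

Let N = A − (2)·I. We want v_3 with N^3 v_3 = 0 but N^2 v_3 ≠ 0; then v_{j-1} := N · v_j for j = 3, …, 2.

Pick v_3 = (0, 0, 1, 0)ᵀ.
Then v_2 = N · v_3 = (-4, 9, 0, -4)ᵀ.
Then v_1 = N · v_2 = (-1, 2, 0, -1)ᵀ.

Sanity check: (A − (2)·I) v_1 = (0, 0, 0, 0)ᵀ = 0. ✓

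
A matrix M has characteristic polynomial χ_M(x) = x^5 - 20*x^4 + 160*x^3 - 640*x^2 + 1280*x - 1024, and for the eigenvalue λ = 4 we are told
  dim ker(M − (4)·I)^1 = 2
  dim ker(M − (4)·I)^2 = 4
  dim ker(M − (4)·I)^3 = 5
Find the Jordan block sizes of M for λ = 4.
Block sizes for λ = 4: [3, 2]

From the dimensions of kernels of powers, the number of Jordan blocks of size at least j is d_j − d_{j−1} where d_j = dim ker(N^j) (with d_0 = 0). Computing the differences gives [2, 2, 1].
The number of blocks of size exactly k is (#blocks of size ≥ k) − (#blocks of size ≥ k + 1), so the partition is: 1 block(s) of size 2, 1 block(s) of size 3.
In nonincreasing order the block sizes are [3, 2].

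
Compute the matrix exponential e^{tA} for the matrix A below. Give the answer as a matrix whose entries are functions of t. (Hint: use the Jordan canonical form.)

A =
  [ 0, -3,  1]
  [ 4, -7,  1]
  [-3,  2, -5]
e^{tA} =
  [t^2*exp(-4*t)/2 + 4*t*exp(-4*t) + exp(-4*t), -t^2*exp(-4*t)/2 - 3*t*exp(-4*t), t*exp(-4*t)]
  [t^2*exp(-4*t)/2 + 4*t*exp(-4*t), -t^2*exp(-4*t)/2 - 3*t*exp(-4*t) + exp(-4*t), t*exp(-4*t)]
  [-t^2*exp(-4*t)/2 - 3*t*exp(-4*t), t^2*exp(-4*t)/2 + 2*t*exp(-4*t), -t*exp(-4*t) + exp(-4*t)]

Strategy: write A = P · J · P⁻¹ where J is a Jordan canonical form, so e^{tA} = P · e^{tJ} · P⁻¹, and e^{tJ} can be computed block-by-block.

A has Jordan form
J =
  [-4,  1,  0]
  [ 0, -4,  1]
  [ 0,  0, -4]
(up to reordering of blocks).

Per-block formulas:
  For a 3×3 Jordan block J_3(-4): exp(t · J_3(-4)) = e^(-4t)·(I + t·N + (t^2/2)·N^2), where N is the 3×3 nilpotent shift.

After assembling e^{tJ} and conjugating by P, we get:

e^{tA} =
  [t^2*exp(-4*t)/2 + 4*t*exp(-4*t) + exp(-4*t), -t^2*exp(-4*t)/2 - 3*t*exp(-4*t), t*exp(-4*t)]
  [t^2*exp(-4*t)/2 + 4*t*exp(-4*t), -t^2*exp(-4*t)/2 - 3*t*exp(-4*t) + exp(-4*t), t*exp(-4*t)]
  [-t^2*exp(-4*t)/2 - 3*t*exp(-4*t), t^2*exp(-4*t)/2 + 2*t*exp(-4*t), -t*exp(-4*t) + exp(-4*t)]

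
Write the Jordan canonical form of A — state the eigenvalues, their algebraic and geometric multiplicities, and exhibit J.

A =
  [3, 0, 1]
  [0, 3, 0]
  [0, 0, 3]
J_2(3) ⊕ J_1(3)

The characteristic polynomial is
  det(x·I − A) = x^3 - 9*x^2 + 27*x - 27 = (x - 3)^3

Eigenvalues and multiplicities (the geometric multiplicity of λ is n − rank(A − λI), which equals the number of Jordan blocks for λ):
  λ = 3: algebraic multiplicity = 3, geometric multiplicity = 2

Determining the block sizes for each eigenvalue:
  λ = 3: 2 blocks summing to 3 forces exactly one block of size 2 and the rest size 1 → block sizes [2, 1]

Assembling the blocks gives a Jordan form
J =
  [3, 1, 0]
  [0, 3, 0]
  [0, 0, 3]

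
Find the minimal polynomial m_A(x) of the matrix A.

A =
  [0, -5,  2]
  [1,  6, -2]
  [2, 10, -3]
x^2 - 2*x + 1

The characteristic polynomial is χ_A(x) = (x - 1)^3, so the eigenvalues are known. The minimal polynomial is
  m_A(x) = Π_λ (x − λ)^{k_λ}
where k_λ is the size of the *largest* Jordan block for λ (equivalently, the smallest k with (A − λI)^k v = 0 for every generalised eigenvector v of λ).

  λ = 1: largest Jordan block has size 2, contributing (x − 1)^2

So m_A(x) = (x - 1)^2 = x^2 - 2*x + 1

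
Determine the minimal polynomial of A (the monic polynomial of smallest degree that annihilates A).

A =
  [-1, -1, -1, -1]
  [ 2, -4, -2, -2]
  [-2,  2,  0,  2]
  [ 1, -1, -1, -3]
x^2 + 4*x + 4

The characteristic polynomial is χ_A(x) = (x + 2)^4, so the eigenvalues are known. The minimal polynomial is
  m_A(x) = Π_λ (x − λ)^{k_λ}
where k_λ is the size of the *largest* Jordan block for λ (equivalently, the smallest k with (A − λI)^k v = 0 for every generalised eigenvector v of λ).

  λ = -2: largest Jordan block has size 2, contributing (x + 2)^2

So m_A(x) = (x + 2)^2 = x^2 + 4*x + 4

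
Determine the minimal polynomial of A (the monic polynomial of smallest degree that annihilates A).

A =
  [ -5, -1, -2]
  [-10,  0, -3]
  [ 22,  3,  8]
x^3 - 3*x^2 + 3*x - 1

The characteristic polynomial is χ_A(x) = (x - 1)^3, so the eigenvalues are known. The minimal polynomial is
  m_A(x) = Π_λ (x − λ)^{k_λ}
where k_λ is the size of the *largest* Jordan block for λ (equivalently, the smallest k with (A − λI)^k v = 0 for every generalised eigenvector v of λ).

  λ = 1: largest Jordan block has size 3, contributing (x − 1)^3

So m_A(x) = (x - 1)^3 = x^3 - 3*x^2 + 3*x - 1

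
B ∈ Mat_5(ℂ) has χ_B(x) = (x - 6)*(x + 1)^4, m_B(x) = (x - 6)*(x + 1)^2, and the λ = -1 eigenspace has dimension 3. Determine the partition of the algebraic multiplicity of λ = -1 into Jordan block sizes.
Block sizes for λ = -1: [2, 1, 1]

Step 1 — from the characteristic polynomial, algebraic multiplicity of λ = -1 is 4. From dim ker(B − (-1)·I) = 3, there are exactly 3 Jordan blocks for λ = -1.
Step 2 — from the minimal polynomial, the factor (x + 1)^2 tells us the largest block for λ = -1 has size 2.
Step 3 — with total size 4, 3 blocks, and largest block 2, the block sizes (in nonincreasing order) are [2, 1, 1].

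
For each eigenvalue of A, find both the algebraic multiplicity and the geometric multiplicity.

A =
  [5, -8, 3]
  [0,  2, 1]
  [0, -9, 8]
λ = 5: alg = 3, geom = 1

Step 1 — factor the characteristic polynomial to read off the algebraic multiplicities:
  χ_A(x) = (x - 5)^3

Step 2 — compute geometric multiplicities via the rank-nullity identity g(λ) = n − rank(A − λI):
  rank(A − (5)·I) = 2, so dim ker(A − (5)·I) = n − 2 = 1

Summary:
  λ = 5: algebraic multiplicity = 3, geometric multiplicity = 1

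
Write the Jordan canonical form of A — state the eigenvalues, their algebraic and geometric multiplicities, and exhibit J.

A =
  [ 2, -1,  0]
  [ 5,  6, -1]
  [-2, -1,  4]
J_3(4)

The characteristic polynomial is
  det(x·I − A) = x^3 - 12*x^2 + 48*x - 64 = (x - 4)^3

Eigenvalues and multiplicities (the geometric multiplicity of λ is n − rank(A − λI), which equals the number of Jordan blocks for λ):
  λ = 4: algebraic multiplicity = 3, geometric multiplicity = 1

Determining the block sizes for each eigenvalue:
  λ = 4: one block (gm = 1), so the single block has size am = 3 → block sizes [3]

Assembling the blocks gives a Jordan form
J =
  [4, 1, 0]
  [0, 4, 1]
  [0, 0, 4]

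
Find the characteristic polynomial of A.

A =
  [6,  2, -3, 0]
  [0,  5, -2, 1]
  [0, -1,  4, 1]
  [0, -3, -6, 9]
x^4 - 24*x^3 + 216*x^2 - 864*x + 1296

Expanding det(x·I − A) (e.g. by cofactor expansion or by noting that A is similar to its Jordan form J, which has the same characteristic polynomial as A) gives
  χ_A(x) = x^4 - 24*x^3 + 216*x^2 - 864*x + 1296
which factors as (x - 6)^4. The eigenvalues (with algebraic multiplicities) are λ = 6 with multiplicity 4.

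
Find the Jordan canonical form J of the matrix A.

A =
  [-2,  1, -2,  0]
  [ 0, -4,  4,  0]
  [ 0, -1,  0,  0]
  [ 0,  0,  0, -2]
J_2(-2) ⊕ J_1(-2) ⊕ J_1(-2)

The characteristic polynomial is
  det(x·I − A) = x^4 + 8*x^3 + 24*x^2 + 32*x + 16 = (x + 2)^4

Eigenvalues and multiplicities (the geometric multiplicity of λ is n − rank(A − λI), which equals the number of Jordan blocks for λ):
  λ = -2: algebraic multiplicity = 4, geometric multiplicity = 3

Determining the block sizes for each eigenvalue:
  λ = -2: 3 blocks summing to 4 forces exactly one block of size 2 and the rest size 1 → block sizes [2, 1, 1]

Assembling the blocks gives a Jordan form
J =
  [-2,  1,  0,  0]
  [ 0, -2,  0,  0]
  [ 0,  0, -2,  0]
  [ 0,  0,  0, -2]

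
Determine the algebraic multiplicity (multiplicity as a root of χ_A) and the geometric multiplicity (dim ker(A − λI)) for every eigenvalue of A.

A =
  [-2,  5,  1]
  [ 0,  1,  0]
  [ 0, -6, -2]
λ = -2: alg = 2, geom = 1; λ = 1: alg = 1, geom = 1

Step 1 — factor the characteristic polynomial to read off the algebraic multiplicities:
  χ_A(x) = (x - 1)*(x + 2)^2

Step 2 — compute geometric multiplicities via the rank-nullity identity g(λ) = n − rank(A − λI):
  rank(A − (-2)·I) = 2, so dim ker(A − (-2)·I) = n − 2 = 1
  rank(A − (1)·I) = 2, so dim ker(A − (1)·I) = n − 2 = 1

Summary:
  λ = -2: algebraic multiplicity = 2, geometric multiplicity = 1
  λ = 1: algebraic multiplicity = 1, geometric multiplicity = 1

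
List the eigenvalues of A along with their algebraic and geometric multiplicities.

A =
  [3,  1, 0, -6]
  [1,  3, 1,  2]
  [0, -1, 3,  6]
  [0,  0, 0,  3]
λ = 3: alg = 4, geom = 2

Step 1 — factor the characteristic polynomial to read off the algebraic multiplicities:
  χ_A(x) = (x - 3)^4

Step 2 — compute geometric multiplicities via the rank-nullity identity g(λ) = n − rank(A − λI):
  rank(A − (3)·I) = 2, so dim ker(A − (3)·I) = n − 2 = 2

Summary:
  λ = 3: algebraic multiplicity = 4, geometric multiplicity = 2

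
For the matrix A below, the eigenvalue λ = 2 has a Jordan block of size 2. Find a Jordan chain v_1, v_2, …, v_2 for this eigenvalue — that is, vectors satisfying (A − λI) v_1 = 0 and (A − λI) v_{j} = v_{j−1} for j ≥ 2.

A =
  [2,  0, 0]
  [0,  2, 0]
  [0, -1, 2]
A Jordan chain for λ = 2 of length 2:
v_1 = (0, 0, -1)ᵀ
v_2 = (0, 1, 0)ᵀ

Let N = A − (2)·I. We want v_2 with N^2 v_2 = 0 but N^1 v_2 ≠ 0; then v_{j-1} := N · v_j for j = 2, …, 2.

Pick v_2 = (0, 1, 0)ᵀ.
Then v_1 = N · v_2 = (0, 0, -1)ᵀ.

Sanity check: (A − (2)·I) v_1 = (0, 0, 0)ᵀ = 0. ✓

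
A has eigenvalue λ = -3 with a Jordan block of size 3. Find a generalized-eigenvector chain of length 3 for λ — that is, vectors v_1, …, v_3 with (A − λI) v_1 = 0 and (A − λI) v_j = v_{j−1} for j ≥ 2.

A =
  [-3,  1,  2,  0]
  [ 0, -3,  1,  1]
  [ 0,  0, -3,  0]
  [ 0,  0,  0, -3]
A Jordan chain for λ = -3 of length 3:
v_1 = (1, 0, 0, 0)ᵀ
v_2 = (2, 1, 0, 0)ᵀ
v_3 = (0, 0, 1, 0)ᵀ

Let N = A − (-3)·I. We want v_3 with N^3 v_3 = 0 but N^2 v_3 ≠ 0; then v_{j-1} := N · v_j for j = 3, …, 2.

Pick v_3 = (0, 0, 1, 0)ᵀ.
Then v_2 = N · v_3 = (2, 1, 0, 0)ᵀ.
Then v_1 = N · v_2 = (1, 0, 0, 0)ᵀ.

Sanity check: (A − (-3)·I) v_1 = (0, 0, 0, 0)ᵀ = 0. ✓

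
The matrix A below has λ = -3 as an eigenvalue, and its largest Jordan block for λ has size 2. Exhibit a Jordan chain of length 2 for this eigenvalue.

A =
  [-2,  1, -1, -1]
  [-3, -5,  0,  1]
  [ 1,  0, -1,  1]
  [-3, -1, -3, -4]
A Jordan chain for λ = -3 of length 2:
v_1 = (1, -3, 1, -3)ᵀ
v_2 = (1, 0, 0, 0)ᵀ

Let N = A − (-3)·I. We want v_2 with N^2 v_2 = 0 but N^1 v_2 ≠ 0; then v_{j-1} := N · v_j for j = 2, …, 2.

Pick v_2 = (1, 0, 0, 0)ᵀ.
Then v_1 = N · v_2 = (1, -3, 1, -3)ᵀ.

Sanity check: (A − (-3)·I) v_1 = (0, 0, 0, 0)ᵀ = 0. ✓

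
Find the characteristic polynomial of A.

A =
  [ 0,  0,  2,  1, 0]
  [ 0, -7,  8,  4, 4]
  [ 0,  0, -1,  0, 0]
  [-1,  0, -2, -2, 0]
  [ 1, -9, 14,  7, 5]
x^5 + 5*x^4 + 10*x^3 + 10*x^2 + 5*x + 1

Expanding det(x·I − A) (e.g. by cofactor expansion or by noting that A is similar to its Jordan form J, which has the same characteristic polynomial as A) gives
  χ_A(x) = x^5 + 5*x^4 + 10*x^3 + 10*x^2 + 5*x + 1
which factors as (x + 1)^5. The eigenvalues (with algebraic multiplicities) are λ = -1 with multiplicity 5.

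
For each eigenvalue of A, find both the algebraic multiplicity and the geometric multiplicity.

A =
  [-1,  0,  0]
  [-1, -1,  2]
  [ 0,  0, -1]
λ = -1: alg = 3, geom = 2

Step 1 — factor the characteristic polynomial to read off the algebraic multiplicities:
  χ_A(x) = (x + 1)^3

Step 2 — compute geometric multiplicities via the rank-nullity identity g(λ) = n − rank(A − λI):
  rank(A − (-1)·I) = 1, so dim ker(A − (-1)·I) = n − 1 = 2

Summary:
  λ = -1: algebraic multiplicity = 3, geometric multiplicity = 2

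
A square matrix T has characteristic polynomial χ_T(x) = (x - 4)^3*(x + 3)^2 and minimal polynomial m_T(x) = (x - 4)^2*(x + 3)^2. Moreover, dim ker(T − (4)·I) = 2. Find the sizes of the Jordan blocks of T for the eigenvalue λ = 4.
Block sizes for λ = 4: [2, 1]

Step 1 — from the characteristic polynomial, algebraic multiplicity of λ = 4 is 3. From dim ker(T − (4)·I) = 2, there are exactly 2 Jordan blocks for λ = 4.
Step 2 — from the minimal polynomial, the factor (x − 4)^2 tells us the largest block for λ = 4 has size 2.
Step 3 — with total size 3, 2 blocks, and largest block 2, the block sizes (in nonincreasing order) are [2, 1].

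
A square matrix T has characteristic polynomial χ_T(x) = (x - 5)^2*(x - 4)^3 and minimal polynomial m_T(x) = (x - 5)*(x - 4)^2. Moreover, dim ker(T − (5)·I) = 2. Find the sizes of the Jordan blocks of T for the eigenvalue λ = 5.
Block sizes for λ = 5: [1, 1]

Step 1 — from the characteristic polynomial, algebraic multiplicity of λ = 5 is 2. From dim ker(T − (5)·I) = 2, there are exactly 2 Jordan blocks for λ = 5.
Step 2 — from the minimal polynomial, the factor (x − 5) tells us the largest block for λ = 5 has size 1.
Step 3 — with total size 2, 2 blocks, and largest block 1, the block sizes (in nonincreasing order) are [1, 1].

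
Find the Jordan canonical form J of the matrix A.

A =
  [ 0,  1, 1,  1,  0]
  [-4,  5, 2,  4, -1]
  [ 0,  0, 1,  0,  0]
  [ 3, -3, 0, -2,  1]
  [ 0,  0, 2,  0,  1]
J_3(1) ⊕ J_2(1)

The characteristic polynomial is
  det(x·I − A) = x^5 - 5*x^4 + 10*x^3 - 10*x^2 + 5*x - 1 = (x - 1)^5

Eigenvalues and multiplicities (the geometric multiplicity of λ is n − rank(A − λI), which equals the number of Jordan blocks for λ):
  λ = 1: algebraic multiplicity = 5, geometric multiplicity = 2

Determining the block sizes for each eigenvalue:
  λ = 1: with am = 5 and gm = 2, the partition is not yet determined (e.g. several partitions of 5 into 2 parts exist). Let N = A − (1)·I. Computing rank(N^1) = 3, rank(N^2) = 1, rank(N^3) = 0; the number of blocks of size ≥ j is rank(N^{j−1}) − rank(N^j), giving [2, 2, 1]. So we have 1 block(s) of size 3, 1 block(s) of size 2 → block sizes [3, 2]

Assembling the blocks gives a Jordan form
J =
  [1, 1, 0, 0, 0]
  [0, 1, 1, 0, 0]
  [0, 0, 1, 0, 0]
  [0, 0, 0, 1, 1]
  [0, 0, 0, 0, 1]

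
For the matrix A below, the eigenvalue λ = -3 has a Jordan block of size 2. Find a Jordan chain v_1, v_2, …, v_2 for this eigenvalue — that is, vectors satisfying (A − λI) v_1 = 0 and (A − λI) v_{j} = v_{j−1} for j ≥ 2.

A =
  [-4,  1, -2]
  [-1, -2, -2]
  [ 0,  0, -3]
A Jordan chain for λ = -3 of length 2:
v_1 = (-1, -1, 0)ᵀ
v_2 = (1, 0, 0)ᵀ

Let N = A − (-3)·I. We want v_2 with N^2 v_2 = 0 but N^1 v_2 ≠ 0; then v_{j-1} := N · v_j for j = 2, …, 2.

Pick v_2 = (1, 0, 0)ᵀ.
Then v_1 = N · v_2 = (-1, -1, 0)ᵀ.

Sanity check: (A − (-3)·I) v_1 = (0, 0, 0)ᵀ = 0. ✓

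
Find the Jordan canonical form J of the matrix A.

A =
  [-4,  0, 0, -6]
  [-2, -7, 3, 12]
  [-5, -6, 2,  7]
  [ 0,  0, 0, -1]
J_2(-4) ⊕ J_2(-1)

The characteristic polynomial is
  det(x·I − A) = x^4 + 10*x^3 + 33*x^2 + 40*x + 16 = (x + 1)^2*(x + 4)^2

Eigenvalues and multiplicities (the geometric multiplicity of λ is n − rank(A − λI), which equals the number of Jordan blocks for λ):
  λ = -4: algebraic multiplicity = 2, geometric multiplicity = 1
  λ = -1: algebraic multiplicity = 2, geometric multiplicity = 1

Determining the block sizes for each eigenvalue:
  λ = -4: one block (gm = 1), so the single block has size am = 2 → block sizes [2]
  λ = -1: one block (gm = 1), so the single block has size am = 2 → block sizes [2]

Assembling the blocks gives a Jordan form
J =
  [-4,  1,  0,  0]
  [ 0, -4,  0,  0]
  [ 0,  0, -1,  1]
  [ 0,  0,  0, -1]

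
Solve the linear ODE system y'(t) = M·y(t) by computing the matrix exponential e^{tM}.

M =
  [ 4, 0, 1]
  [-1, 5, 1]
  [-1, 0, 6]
e^{tM} =
  [-t*exp(5*t) + exp(5*t), 0, t*exp(5*t)]
  [-t*exp(5*t), exp(5*t), t*exp(5*t)]
  [-t*exp(5*t), 0, t*exp(5*t) + exp(5*t)]

Strategy: write M = P · J · P⁻¹ where J is a Jordan canonical form, so e^{tM} = P · e^{tJ} · P⁻¹, and e^{tJ} can be computed block-by-block.

M has Jordan form
J =
  [5, 1, 0]
  [0, 5, 0]
  [0, 0, 5]
(up to reordering of blocks).

Per-block formulas:
  For a 2×2 Jordan block J_2(5): exp(t · J_2(5)) = e^(5t)·(I + t·N), where N is the 2×2 nilpotent shift.
  For a 1×1 block at λ = 5: exp(t · [5]) = [e^(5t)].

After assembling e^{tJ} and conjugating by P, we get:

e^{tM} =
  [-t*exp(5*t) + exp(5*t), 0, t*exp(5*t)]
  [-t*exp(5*t), exp(5*t), t*exp(5*t)]
  [-t*exp(5*t), 0, t*exp(5*t) + exp(5*t)]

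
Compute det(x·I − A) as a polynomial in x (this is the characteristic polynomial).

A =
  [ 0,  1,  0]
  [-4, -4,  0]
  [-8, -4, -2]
x^3 + 6*x^2 + 12*x + 8

Expanding det(x·I − A) (e.g. by cofactor expansion or by noting that A is similar to its Jordan form J, which has the same characteristic polynomial as A) gives
  χ_A(x) = x^3 + 6*x^2 + 12*x + 8
which factors as (x + 2)^3. The eigenvalues (with algebraic multiplicities) are λ = -2 with multiplicity 3.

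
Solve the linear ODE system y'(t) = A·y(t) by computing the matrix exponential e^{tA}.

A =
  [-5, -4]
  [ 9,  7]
e^{tA} =
  [-6*t*exp(t) + exp(t), -4*t*exp(t)]
  [9*t*exp(t), 6*t*exp(t) + exp(t)]

Strategy: write A = P · J · P⁻¹ where J is a Jordan canonical form, so e^{tA} = P · e^{tJ} · P⁻¹, and e^{tJ} can be computed block-by-block.

A has Jordan form
J =
  [1, 1]
  [0, 1]
(up to reordering of blocks).

Per-block formulas:
  For a 2×2 Jordan block J_2(1): exp(t · J_2(1)) = e^(1t)·(I + t·N), where N is the 2×2 nilpotent shift.

After assembling e^{tJ} and conjugating by P, we get:

e^{tA} =
  [-6*t*exp(t) + exp(t), -4*t*exp(t)]
  [9*t*exp(t), 6*t*exp(t) + exp(t)]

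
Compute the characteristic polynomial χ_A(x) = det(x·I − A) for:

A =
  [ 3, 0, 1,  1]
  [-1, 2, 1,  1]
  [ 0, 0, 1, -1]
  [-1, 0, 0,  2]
x^4 - 8*x^3 + 24*x^2 - 32*x + 16

Expanding det(x·I − A) (e.g. by cofactor expansion or by noting that A is similar to its Jordan form J, which has the same characteristic polynomial as A) gives
  χ_A(x) = x^4 - 8*x^3 + 24*x^2 - 32*x + 16
which factors as (x - 2)^4. The eigenvalues (with algebraic multiplicities) are λ = 2 with multiplicity 4.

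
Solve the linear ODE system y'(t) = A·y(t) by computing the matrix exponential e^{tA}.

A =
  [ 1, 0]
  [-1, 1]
e^{tA} =
  [exp(t), 0]
  [-t*exp(t), exp(t)]

Strategy: write A = P · J · P⁻¹ where J is a Jordan canonical form, so e^{tA} = P · e^{tJ} · P⁻¹, and e^{tJ} can be computed block-by-block.

A has Jordan form
J =
  [1, 1]
  [0, 1]
(up to reordering of blocks).

Per-block formulas:
  For a 2×2 Jordan block J_2(1): exp(t · J_2(1)) = e^(1t)·(I + t·N), where N is the 2×2 nilpotent shift.

After assembling e^{tJ} and conjugating by P, we get:

e^{tA} =
  [exp(t), 0]
  [-t*exp(t), exp(t)]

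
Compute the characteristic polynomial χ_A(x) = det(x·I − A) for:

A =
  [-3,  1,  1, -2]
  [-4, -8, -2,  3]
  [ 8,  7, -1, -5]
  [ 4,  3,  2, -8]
x^4 + 20*x^3 + 150*x^2 + 500*x + 625

Expanding det(x·I − A) (e.g. by cofactor expansion or by noting that A is similar to its Jordan form J, which has the same characteristic polynomial as A) gives
  χ_A(x) = x^4 + 20*x^3 + 150*x^2 + 500*x + 625
which factors as (x + 5)^4. The eigenvalues (with algebraic multiplicities) are λ = -5 with multiplicity 4.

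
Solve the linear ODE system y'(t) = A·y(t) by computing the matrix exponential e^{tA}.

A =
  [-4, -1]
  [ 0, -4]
e^{tA} =
  [exp(-4*t), -t*exp(-4*t)]
  [0, exp(-4*t)]

Strategy: write A = P · J · P⁻¹ where J is a Jordan canonical form, so e^{tA} = P · e^{tJ} · P⁻¹, and e^{tJ} can be computed block-by-block.

A has Jordan form
J =
  [-4,  1]
  [ 0, -4]
(up to reordering of blocks).

Per-block formulas:
  For a 2×2 Jordan block J_2(-4): exp(t · J_2(-4)) = e^(-4t)·(I + t·N), where N is the 2×2 nilpotent shift.

After assembling e^{tJ} and conjugating by P, we get:

e^{tA} =
  [exp(-4*t), -t*exp(-4*t)]
  [0, exp(-4*t)]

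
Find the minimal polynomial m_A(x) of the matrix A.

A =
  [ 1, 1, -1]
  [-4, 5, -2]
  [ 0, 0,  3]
x^2 - 6*x + 9

The characteristic polynomial is χ_A(x) = (x - 3)^3, so the eigenvalues are known. The minimal polynomial is
  m_A(x) = Π_λ (x − λ)^{k_λ}
where k_λ is the size of the *largest* Jordan block for λ (equivalently, the smallest k with (A − λI)^k v = 0 for every generalised eigenvector v of λ).

  λ = 3: largest Jordan block has size 2, contributing (x − 3)^2

So m_A(x) = (x - 3)^2 = x^2 - 6*x + 9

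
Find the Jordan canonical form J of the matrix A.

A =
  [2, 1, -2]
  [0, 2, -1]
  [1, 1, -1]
J_3(1)

The characteristic polynomial is
  det(x·I − A) = x^3 - 3*x^2 + 3*x - 1 = (x - 1)^3

Eigenvalues and multiplicities (the geometric multiplicity of λ is n − rank(A − λI), which equals the number of Jordan blocks for λ):
  λ = 1: algebraic multiplicity = 3, geometric multiplicity = 1

Determining the block sizes for each eigenvalue:
  λ = 1: one block (gm = 1), so the single block has size am = 3 → block sizes [3]

Assembling the blocks gives a Jordan form
J =
  [1, 1, 0]
  [0, 1, 1]
  [0, 0, 1]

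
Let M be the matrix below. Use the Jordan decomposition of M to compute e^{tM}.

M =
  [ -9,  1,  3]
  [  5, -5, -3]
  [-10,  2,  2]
e^{tM} =
  [-5*t*exp(-4*t) + exp(-4*t), t*exp(-4*t), 3*t*exp(-4*t)]
  [5*t*exp(-4*t), -t*exp(-4*t) + exp(-4*t), -3*t*exp(-4*t)]
  [-10*t*exp(-4*t), 2*t*exp(-4*t), 6*t*exp(-4*t) + exp(-4*t)]

Strategy: write M = P · J · P⁻¹ where J is a Jordan canonical form, so e^{tM} = P · e^{tJ} · P⁻¹, and e^{tJ} can be computed block-by-block.

M has Jordan form
J =
  [-4,  1,  0]
  [ 0, -4,  0]
  [ 0,  0, -4]
(up to reordering of blocks).

Per-block formulas:
  For a 2×2 Jordan block J_2(-4): exp(t · J_2(-4)) = e^(-4t)·(I + t·N), where N is the 2×2 nilpotent shift.
  For a 1×1 block at λ = -4: exp(t · [-4]) = [e^(-4t)].

After assembling e^{tJ} and conjugating by P, we get:

e^{tM} =
  [-5*t*exp(-4*t) + exp(-4*t), t*exp(-4*t), 3*t*exp(-4*t)]
  [5*t*exp(-4*t), -t*exp(-4*t) + exp(-4*t), -3*t*exp(-4*t)]
  [-10*t*exp(-4*t), 2*t*exp(-4*t), 6*t*exp(-4*t) + exp(-4*t)]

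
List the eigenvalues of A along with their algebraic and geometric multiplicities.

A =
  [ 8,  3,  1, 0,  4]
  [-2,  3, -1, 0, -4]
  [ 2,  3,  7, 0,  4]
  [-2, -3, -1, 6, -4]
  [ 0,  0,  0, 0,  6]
λ = 6: alg = 5, geom = 4

Step 1 — factor the characteristic polynomial to read off the algebraic multiplicities:
  χ_A(x) = (x - 6)^5

Step 2 — compute geometric multiplicities via the rank-nullity identity g(λ) = n − rank(A − λI):
  rank(A − (6)·I) = 1, so dim ker(A − (6)·I) = n − 1 = 4

Summary:
  λ = 6: algebraic multiplicity = 5, geometric multiplicity = 4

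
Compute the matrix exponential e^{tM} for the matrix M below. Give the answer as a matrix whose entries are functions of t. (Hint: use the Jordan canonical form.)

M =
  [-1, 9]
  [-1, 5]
e^{tM} =
  [-3*t*exp(2*t) + exp(2*t), 9*t*exp(2*t)]
  [-t*exp(2*t), 3*t*exp(2*t) + exp(2*t)]

Strategy: write M = P · J · P⁻¹ where J is a Jordan canonical form, so e^{tM} = P · e^{tJ} · P⁻¹, and e^{tJ} can be computed block-by-block.

M has Jordan form
J =
  [2, 1]
  [0, 2]
(up to reordering of blocks).

Per-block formulas:
  For a 2×2 Jordan block J_2(2): exp(t · J_2(2)) = e^(2t)·(I + t·N), where N is the 2×2 nilpotent shift.

After assembling e^{tJ} and conjugating by P, we get:

e^{tM} =
  [-3*t*exp(2*t) + exp(2*t), 9*t*exp(2*t)]
  [-t*exp(2*t), 3*t*exp(2*t) + exp(2*t)]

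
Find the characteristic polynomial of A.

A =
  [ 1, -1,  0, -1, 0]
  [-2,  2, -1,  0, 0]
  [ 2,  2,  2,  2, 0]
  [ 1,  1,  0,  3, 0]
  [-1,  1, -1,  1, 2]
x^5 - 10*x^4 + 40*x^3 - 80*x^2 + 80*x - 32

Expanding det(x·I − A) (e.g. by cofactor expansion or by noting that A is similar to its Jordan form J, which has the same characteristic polynomial as A) gives
  χ_A(x) = x^5 - 10*x^4 + 40*x^3 - 80*x^2 + 80*x - 32
which factors as (x - 2)^5. The eigenvalues (with algebraic multiplicities) are λ = 2 with multiplicity 5.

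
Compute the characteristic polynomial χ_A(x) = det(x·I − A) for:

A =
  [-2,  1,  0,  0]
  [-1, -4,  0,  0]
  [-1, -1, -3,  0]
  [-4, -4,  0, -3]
x^4 + 12*x^3 + 54*x^2 + 108*x + 81

Expanding det(x·I − A) (e.g. by cofactor expansion or by noting that A is similar to its Jordan form J, which has the same characteristic polynomial as A) gives
  χ_A(x) = x^4 + 12*x^3 + 54*x^2 + 108*x + 81
which factors as (x + 3)^4. The eigenvalues (with algebraic multiplicities) are λ = -3 with multiplicity 4.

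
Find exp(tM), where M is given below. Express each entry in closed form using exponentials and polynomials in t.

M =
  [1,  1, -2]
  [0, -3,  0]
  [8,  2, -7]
e^{tM} =
  [4*t*exp(-3*t) + exp(-3*t), t*exp(-3*t), -2*t*exp(-3*t)]
  [0, exp(-3*t), 0]
  [8*t*exp(-3*t), 2*t*exp(-3*t), -4*t*exp(-3*t) + exp(-3*t)]

Strategy: write M = P · J · P⁻¹ where J is a Jordan canonical form, so e^{tM} = P · e^{tJ} · P⁻¹, and e^{tJ} can be computed block-by-block.

M has Jordan form
J =
  [-3,  1,  0]
  [ 0, -3,  0]
  [ 0,  0, -3]
(up to reordering of blocks).

Per-block formulas:
  For a 2×2 Jordan block J_2(-3): exp(t · J_2(-3)) = e^(-3t)·(I + t·N), where N is the 2×2 nilpotent shift.
  For a 1×1 block at λ = -3: exp(t · [-3]) = [e^(-3t)].

After assembling e^{tJ} and conjugating by P, we get:

e^{tM} =
  [4*t*exp(-3*t) + exp(-3*t), t*exp(-3*t), -2*t*exp(-3*t)]
  [0, exp(-3*t), 0]
  [8*t*exp(-3*t), 2*t*exp(-3*t), -4*t*exp(-3*t) + exp(-3*t)]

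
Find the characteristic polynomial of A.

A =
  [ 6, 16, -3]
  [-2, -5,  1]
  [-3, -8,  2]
x^3 - 3*x^2 + 3*x - 1

Expanding det(x·I − A) (e.g. by cofactor expansion or by noting that A is similar to its Jordan form J, which has the same characteristic polynomial as A) gives
  χ_A(x) = x^3 - 3*x^2 + 3*x - 1
which factors as (x - 1)^3. The eigenvalues (with algebraic multiplicities) are λ = 1 with multiplicity 3.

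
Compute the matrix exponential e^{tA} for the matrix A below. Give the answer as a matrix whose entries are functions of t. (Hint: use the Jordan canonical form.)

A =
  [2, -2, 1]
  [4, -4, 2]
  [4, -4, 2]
e^{tA} =
  [2*t + 1, -2*t, t]
  [4*t, 1 - 4*t, 2*t]
  [4*t, -4*t, 2*t + 1]

Strategy: write A = P · J · P⁻¹ where J is a Jordan canonical form, so e^{tA} = P · e^{tJ} · P⁻¹, and e^{tJ} can be computed block-by-block.

A has Jordan form
J =
  [0, 1, 0]
  [0, 0, 0]
  [0, 0, 0]
(up to reordering of blocks).

Per-block formulas:
  For a 2×2 Jordan block J_2(0): exp(t · J_2(0)) = e^(0t)·(I + t·N), where N is the 2×2 nilpotent shift.
  For a 1×1 block at λ = 0: exp(t · [0]) = [e^(0t)].

After assembling e^{tJ} and conjugating by P, we get:

e^{tA} =
  [2*t + 1, -2*t, t]
  [4*t, 1 - 4*t, 2*t]
  [4*t, -4*t, 2*t + 1]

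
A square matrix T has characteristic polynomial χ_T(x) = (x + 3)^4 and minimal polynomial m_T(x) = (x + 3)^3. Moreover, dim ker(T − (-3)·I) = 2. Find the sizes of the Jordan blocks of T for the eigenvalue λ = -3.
Block sizes for λ = -3: [3, 1]

Step 1 — from the characteristic polynomial, algebraic multiplicity of λ = -3 is 4. From dim ker(T − (-3)·I) = 2, there are exactly 2 Jordan blocks for λ = -3.
Step 2 — from the minimal polynomial, the factor (x + 3)^3 tells us the largest block for λ = -3 has size 3.
Step 3 — with total size 4, 2 blocks, and largest block 3, the block sizes (in nonincreasing order) are [3, 1].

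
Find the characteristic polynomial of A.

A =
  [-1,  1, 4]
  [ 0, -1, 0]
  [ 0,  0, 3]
x^3 - x^2 - 5*x - 3

Expanding det(x·I − A) (e.g. by cofactor expansion or by noting that A is similar to its Jordan form J, which has the same characteristic polynomial as A) gives
  χ_A(x) = x^3 - x^2 - 5*x - 3
which factors as (x - 3)*(x + 1)^2. The eigenvalues (with algebraic multiplicities) are λ = -1 with multiplicity 2, λ = 3 with multiplicity 1.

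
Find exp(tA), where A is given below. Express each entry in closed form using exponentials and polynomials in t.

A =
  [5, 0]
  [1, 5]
e^{tA} =
  [exp(5*t), 0]
  [t*exp(5*t), exp(5*t)]

Strategy: write A = P · J · P⁻¹ where J is a Jordan canonical form, so e^{tA} = P · e^{tJ} · P⁻¹, and e^{tJ} can be computed block-by-block.

A has Jordan form
J =
  [5, 1]
  [0, 5]
(up to reordering of blocks).

Per-block formulas:
  For a 2×2 Jordan block J_2(5): exp(t · J_2(5)) = e^(5t)·(I + t·N), where N is the 2×2 nilpotent shift.

After assembling e^{tJ} and conjugating by P, we get:

e^{tA} =
  [exp(5*t), 0]
  [t*exp(5*t), exp(5*t)]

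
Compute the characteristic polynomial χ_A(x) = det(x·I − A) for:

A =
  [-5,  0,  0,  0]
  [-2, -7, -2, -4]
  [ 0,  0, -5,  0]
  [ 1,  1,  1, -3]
x^4 + 20*x^3 + 150*x^2 + 500*x + 625

Expanding det(x·I − A) (e.g. by cofactor expansion or by noting that A is similar to its Jordan form J, which has the same characteristic polynomial as A) gives
  χ_A(x) = x^4 + 20*x^3 + 150*x^2 + 500*x + 625
which factors as (x + 5)^4. The eigenvalues (with algebraic multiplicities) are λ = -5 with multiplicity 4.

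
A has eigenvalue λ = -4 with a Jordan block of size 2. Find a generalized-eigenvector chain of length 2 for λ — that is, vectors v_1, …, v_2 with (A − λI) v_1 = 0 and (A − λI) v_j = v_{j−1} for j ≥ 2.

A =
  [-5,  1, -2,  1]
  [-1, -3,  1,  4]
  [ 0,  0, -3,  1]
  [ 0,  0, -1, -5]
A Jordan chain for λ = -4 of length 2:
v_1 = (-1, -1, 0, 0)ᵀ
v_2 = (1, 0, 0, 0)ᵀ

Let N = A − (-4)·I. We want v_2 with N^2 v_2 = 0 but N^1 v_2 ≠ 0; then v_{j-1} := N · v_j for j = 2, …, 2.

Pick v_2 = (1, 0, 0, 0)ᵀ.
Then v_1 = N · v_2 = (-1, -1, 0, 0)ᵀ.

Sanity check: (A − (-4)·I) v_1 = (0, 0, 0, 0)ᵀ = 0. ✓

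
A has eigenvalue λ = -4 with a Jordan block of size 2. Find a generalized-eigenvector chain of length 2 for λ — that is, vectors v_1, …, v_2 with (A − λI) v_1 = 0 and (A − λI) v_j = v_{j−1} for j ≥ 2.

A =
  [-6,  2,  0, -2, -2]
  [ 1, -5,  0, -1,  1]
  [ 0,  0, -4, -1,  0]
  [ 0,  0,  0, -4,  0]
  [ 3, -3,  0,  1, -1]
A Jordan chain for λ = -4 of length 2:
v_1 = (-2, 1, 0, 0, 3)ᵀ
v_2 = (1, 0, 0, 0, 0)ᵀ

Let N = A − (-4)·I. We want v_2 with N^2 v_2 = 0 but N^1 v_2 ≠ 0; then v_{j-1} := N · v_j for j = 2, …, 2.

Pick v_2 = (1, 0, 0, 0, 0)ᵀ.
Then v_1 = N · v_2 = (-2, 1, 0, 0, 3)ᵀ.

Sanity check: (A − (-4)·I) v_1 = (0, 0, 0, 0, 0)ᵀ = 0. ✓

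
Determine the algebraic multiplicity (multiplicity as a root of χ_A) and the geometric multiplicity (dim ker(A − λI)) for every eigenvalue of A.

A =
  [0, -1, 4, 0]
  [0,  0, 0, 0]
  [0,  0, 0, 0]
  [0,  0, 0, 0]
λ = 0: alg = 4, geom = 3

Step 1 — factor the characteristic polynomial to read off the algebraic multiplicities:
  χ_A(x) = x^4

Step 2 — compute geometric multiplicities via the rank-nullity identity g(λ) = n − rank(A − λI):
  rank(A − (0)·I) = 1, so dim ker(A − (0)·I) = n − 1 = 3

Summary:
  λ = 0: algebraic multiplicity = 4, geometric multiplicity = 3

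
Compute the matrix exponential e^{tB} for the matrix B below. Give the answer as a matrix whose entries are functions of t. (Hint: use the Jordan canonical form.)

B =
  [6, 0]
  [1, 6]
e^{tB} =
  [exp(6*t), 0]
  [t*exp(6*t), exp(6*t)]

Strategy: write B = P · J · P⁻¹ where J is a Jordan canonical form, so e^{tB} = P · e^{tJ} · P⁻¹, and e^{tJ} can be computed block-by-block.

B has Jordan form
J =
  [6, 1]
  [0, 6]
(up to reordering of blocks).

Per-block formulas:
  For a 2×2 Jordan block J_2(6): exp(t · J_2(6)) = e^(6t)·(I + t·N), where N is the 2×2 nilpotent shift.

After assembling e^{tJ} and conjugating by P, we get:

e^{tB} =
  [exp(6*t), 0]
  [t*exp(6*t), exp(6*t)]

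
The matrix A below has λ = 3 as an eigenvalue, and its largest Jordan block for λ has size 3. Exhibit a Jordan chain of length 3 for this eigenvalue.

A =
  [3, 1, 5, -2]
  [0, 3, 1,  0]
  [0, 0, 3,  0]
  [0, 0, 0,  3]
A Jordan chain for λ = 3 of length 3:
v_1 = (1, 0, 0, 0)ᵀ
v_2 = (5, 1, 0, 0)ᵀ
v_3 = (0, 0, 1, 0)ᵀ

Let N = A − (3)·I. We want v_3 with N^3 v_3 = 0 but N^2 v_3 ≠ 0; then v_{j-1} := N · v_j for j = 3, …, 2.

Pick v_3 = (0, 0, 1, 0)ᵀ.
Then v_2 = N · v_3 = (5, 1, 0, 0)ᵀ.
Then v_1 = N · v_2 = (1, 0, 0, 0)ᵀ.

Sanity check: (A − (3)·I) v_1 = (0, 0, 0, 0)ᵀ = 0. ✓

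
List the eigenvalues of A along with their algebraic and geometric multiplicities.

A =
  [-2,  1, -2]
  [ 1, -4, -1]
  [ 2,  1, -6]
λ = -4: alg = 3, geom = 1

Step 1 — factor the characteristic polynomial to read off the algebraic multiplicities:
  χ_A(x) = (x + 4)^3

Step 2 — compute geometric multiplicities via the rank-nullity identity g(λ) = n − rank(A − λI):
  rank(A − (-4)·I) = 2, so dim ker(A − (-4)·I) = n − 2 = 1

Summary:
  λ = -4: algebraic multiplicity = 3, geometric multiplicity = 1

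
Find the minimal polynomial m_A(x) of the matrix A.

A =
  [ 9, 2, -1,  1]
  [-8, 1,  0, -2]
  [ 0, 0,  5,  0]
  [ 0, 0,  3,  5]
x^3 - 15*x^2 + 75*x - 125

The characteristic polynomial is χ_A(x) = (x - 5)^4, so the eigenvalues are known. The minimal polynomial is
  m_A(x) = Π_λ (x − λ)^{k_λ}
where k_λ is the size of the *largest* Jordan block for λ (equivalently, the smallest k with (A − λI)^k v = 0 for every generalised eigenvector v of λ).

  λ = 5: largest Jordan block has size 3, contributing (x − 5)^3

So m_A(x) = (x - 5)^3 = x^3 - 15*x^2 + 75*x - 125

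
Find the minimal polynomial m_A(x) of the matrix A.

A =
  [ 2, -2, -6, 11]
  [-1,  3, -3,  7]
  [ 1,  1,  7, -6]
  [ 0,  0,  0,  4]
x^2 - 8*x + 16

The characteristic polynomial is χ_A(x) = (x - 4)^4, so the eigenvalues are known. The minimal polynomial is
  m_A(x) = Π_λ (x − λ)^{k_λ}
where k_λ is the size of the *largest* Jordan block for λ (equivalently, the smallest k with (A − λI)^k v = 0 for every generalised eigenvector v of λ).

  λ = 4: largest Jordan block has size 2, contributing (x − 4)^2

So m_A(x) = (x - 4)^2 = x^2 - 8*x + 16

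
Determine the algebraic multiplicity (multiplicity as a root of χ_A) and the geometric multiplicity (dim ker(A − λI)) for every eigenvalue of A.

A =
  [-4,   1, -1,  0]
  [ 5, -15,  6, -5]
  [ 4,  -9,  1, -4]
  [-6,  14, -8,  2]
λ = -4: alg = 4, geom = 2

Step 1 — factor the characteristic polynomial to read off the algebraic multiplicities:
  χ_A(x) = (x + 4)^4

Step 2 — compute geometric multiplicities via the rank-nullity identity g(λ) = n − rank(A − λI):
  rank(A − (-4)·I) = 2, so dim ker(A − (-4)·I) = n − 2 = 2

Summary:
  λ = -4: algebraic multiplicity = 4, geometric multiplicity = 2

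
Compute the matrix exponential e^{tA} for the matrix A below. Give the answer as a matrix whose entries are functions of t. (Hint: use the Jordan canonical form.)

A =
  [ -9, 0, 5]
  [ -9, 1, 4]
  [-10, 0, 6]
e^{tA} =
  [-exp(t) + 2*exp(-4*t), 0, exp(t) - exp(-4*t)]
  [t*exp(t) - 2*exp(t) + 2*exp(-4*t), exp(t), -t*exp(t) + exp(t) - exp(-4*t)]
  [-2*exp(t) + 2*exp(-4*t), 0, 2*exp(t) - exp(-4*t)]

Strategy: write A = P · J · P⁻¹ where J is a Jordan canonical form, so e^{tA} = P · e^{tJ} · P⁻¹, and e^{tJ} can be computed block-by-block.

A has Jordan form
J =
  [-4, 0, 0]
  [ 0, 1, 1]
  [ 0, 0, 1]
(up to reordering of blocks).

Per-block formulas:
  For a 1×1 block at λ = -4: exp(t · [-4]) = [e^(-4t)].
  For a 2×2 Jordan block J_2(1): exp(t · J_2(1)) = e^(1t)·(I + t·N), where N is the 2×2 nilpotent shift.

After assembling e^{tJ} and conjugating by P, we get:

e^{tA} =
  [-exp(t) + 2*exp(-4*t), 0, exp(t) - exp(-4*t)]
  [t*exp(t) - 2*exp(t) + 2*exp(-4*t), exp(t), -t*exp(t) + exp(t) - exp(-4*t)]
  [-2*exp(t) + 2*exp(-4*t), 0, 2*exp(t) - exp(-4*t)]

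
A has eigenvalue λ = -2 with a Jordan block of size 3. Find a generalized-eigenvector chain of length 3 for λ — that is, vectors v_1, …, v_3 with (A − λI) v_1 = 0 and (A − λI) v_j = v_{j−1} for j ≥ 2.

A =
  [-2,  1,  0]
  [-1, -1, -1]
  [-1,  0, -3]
A Jordan chain for λ = -2 of length 3:
v_1 = (-1, 0, 1)ᵀ
v_2 = (0, -1, -1)ᵀ
v_3 = (1, 0, 0)ᵀ

Let N = A − (-2)·I. We want v_3 with N^3 v_3 = 0 but N^2 v_3 ≠ 0; then v_{j-1} := N · v_j for j = 3, …, 2.

Pick v_3 = (1, 0, 0)ᵀ.
Then v_2 = N · v_3 = (0, -1, -1)ᵀ.
Then v_1 = N · v_2 = (-1, 0, 1)ᵀ.

Sanity check: (A − (-2)·I) v_1 = (0, 0, 0)ᵀ = 0. ✓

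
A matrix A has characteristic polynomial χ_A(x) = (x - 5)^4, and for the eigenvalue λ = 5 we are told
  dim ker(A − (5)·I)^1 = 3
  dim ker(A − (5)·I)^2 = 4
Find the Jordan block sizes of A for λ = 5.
Block sizes for λ = 5: [2, 1, 1]

From the dimensions of kernels of powers, the number of Jordan blocks of size at least j is d_j − d_{j−1} where d_j = dim ker(N^j) (with d_0 = 0). Computing the differences gives [3, 1].
The number of blocks of size exactly k is (#blocks of size ≥ k) − (#blocks of size ≥ k + 1), so the partition is: 2 block(s) of size 1, 1 block(s) of size 2.
In nonincreasing order the block sizes are [2, 1, 1].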